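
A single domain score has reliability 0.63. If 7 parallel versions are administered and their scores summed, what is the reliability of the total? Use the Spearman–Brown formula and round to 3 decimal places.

0.923

ρ_k = kρ / (1 + (k−1)ρ) = 7·0.63 / (1 + 6·0.63) = 4.410 / 4.780 = 0.923.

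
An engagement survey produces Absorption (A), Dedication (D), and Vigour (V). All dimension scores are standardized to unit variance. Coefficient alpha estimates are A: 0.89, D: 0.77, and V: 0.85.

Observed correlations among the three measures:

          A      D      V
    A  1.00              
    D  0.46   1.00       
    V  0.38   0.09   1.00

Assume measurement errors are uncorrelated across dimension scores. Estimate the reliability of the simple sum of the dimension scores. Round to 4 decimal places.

Var(A+D+V) = 3 + 2·[0.46 + 0.38 + 0.09] = 3 + 1.86 = 4.86.
With uncorrelated errors the cross-covariances are all true-score covariance, so they carry over unchanged; only the diagonal terms shrink to ρᵢσᵢ².
True-score variance = [0.89 + 0.77 + 0.85] + 1.86 = 2.51 + 1.86 = 4.37.
Reliability = 4.37 / 4.86 = 0.8992.

0.8992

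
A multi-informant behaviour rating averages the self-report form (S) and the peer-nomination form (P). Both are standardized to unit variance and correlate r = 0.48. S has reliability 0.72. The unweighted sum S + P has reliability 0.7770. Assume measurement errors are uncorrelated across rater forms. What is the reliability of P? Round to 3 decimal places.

0.620

Var(S+P) = 2 + 2·0.48 = 2.960.
True-score variance = ρ_S + ρ_P + 2·0.48, so 0.7770 = (0.72 + ρ_P + 0.96) / 2.960.
ρ_P = 0.7770·2.960 − 0.72 − 0.96 = 0.620.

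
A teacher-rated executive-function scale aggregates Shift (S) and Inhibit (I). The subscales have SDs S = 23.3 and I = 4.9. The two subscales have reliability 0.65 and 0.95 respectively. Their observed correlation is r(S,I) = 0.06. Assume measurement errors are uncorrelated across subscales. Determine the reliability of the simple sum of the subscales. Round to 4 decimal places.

0.6707

Var(S+I) = 23.3² + 4.9² + 2·[23.3·4.9·0.06] = 566.9 + 13.7004 = 580.6.
With uncorrelated errors the cross-covariances are all true-score covariance, so they carry over unchanged; only the diagonal terms shrink to ρᵢσᵢ².
True-score variance = [23.3²·0.65 + 4.9²·0.95] + 13.7004 = 375.688 + 13.7004 = 389.388.
Reliability = 389.388 / 580.6 = 0.6707.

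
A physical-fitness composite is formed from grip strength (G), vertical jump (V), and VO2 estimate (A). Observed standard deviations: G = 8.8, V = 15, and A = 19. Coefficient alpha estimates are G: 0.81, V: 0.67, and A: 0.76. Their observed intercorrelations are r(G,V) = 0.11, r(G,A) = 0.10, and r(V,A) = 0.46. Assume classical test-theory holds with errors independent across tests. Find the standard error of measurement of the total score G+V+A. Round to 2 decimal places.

13.25

Var(total) = 663.44 + 324.68 = 988.12.
True-score variance = 487.836 + 324.68 = 812.516, so reliability = 0.8223.
Error variance = 988.12 − 812.516 = 175.604; SEM = √175.604 = 13.25.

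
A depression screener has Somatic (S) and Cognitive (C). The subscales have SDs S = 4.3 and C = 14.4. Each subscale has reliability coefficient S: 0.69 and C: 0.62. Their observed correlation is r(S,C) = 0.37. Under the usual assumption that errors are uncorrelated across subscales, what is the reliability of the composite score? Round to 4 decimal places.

Var(S+C) = 4.3² + 14.4² + 2·[4.3·14.4·0.37] = 225.85 + 45.8208 = 271.671.
With uncorrelated errors the cross-covariances are all true-score covariance, so they carry over unchanged; only the diagonal terms shrink to ρᵢσᵢ².
True-score variance = [4.3²·0.69 + 14.4²·0.62] + 45.8208 = 141.321 + 45.8208 = 187.142.
Reliability = 187.142 / 271.671 = 0.6889.

0.6889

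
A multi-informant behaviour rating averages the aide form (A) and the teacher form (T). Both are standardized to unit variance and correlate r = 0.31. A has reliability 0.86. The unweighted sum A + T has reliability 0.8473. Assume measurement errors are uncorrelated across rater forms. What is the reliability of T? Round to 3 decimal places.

Var(A+T) = 2 + 2·0.31 = 2.620.
True-score variance = ρ_A + ρ_T + 2·0.31, so 0.8473 = (0.86 + ρ_T + 0.62) / 2.620.
ρ_T = 0.8473·2.620 − 0.86 − 0.62 = 0.740.

0.740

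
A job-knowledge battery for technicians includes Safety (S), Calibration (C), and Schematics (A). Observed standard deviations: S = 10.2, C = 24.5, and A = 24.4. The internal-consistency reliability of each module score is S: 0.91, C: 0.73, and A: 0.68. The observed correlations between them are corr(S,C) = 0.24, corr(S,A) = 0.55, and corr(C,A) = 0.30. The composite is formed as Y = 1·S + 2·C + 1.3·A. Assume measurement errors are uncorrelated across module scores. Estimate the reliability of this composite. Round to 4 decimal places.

Var(Y) = 10.2² + 2²·24.5² + 1.3²·24.4² + 2·[2·10.2·24.5·0.24 + 1.3·10.2·24.4·0.55 + 2.6·24.5·24.4·0.30] = 3511.2 + 1528.37 = 5039.57.
Under uncorrelated errors the observed covariances equal the true-score covariances, so only the own-variance terms attenuate.
True-score variance = [10.2²·0.91 + 2²·24.5²·0.73 + 1.3²·24.4²·0.68] + 1528.37 = 2531.59 + 1528.37 = 4059.96.
Reliability = 4059.96 / 5039.57 = 0.8056.

0.8056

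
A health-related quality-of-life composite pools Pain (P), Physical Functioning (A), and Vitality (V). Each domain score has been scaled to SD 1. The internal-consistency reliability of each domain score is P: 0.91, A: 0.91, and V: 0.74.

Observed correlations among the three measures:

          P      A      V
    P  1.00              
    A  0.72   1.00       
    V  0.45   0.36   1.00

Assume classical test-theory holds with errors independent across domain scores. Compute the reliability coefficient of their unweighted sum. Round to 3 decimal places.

0.927

Var(P+A+V) = 3 + 2·[0.72 + 0.45 + 0.36] = 3 + 3.06 = 6.06.
Under uncorrelated errors the observed covariances equal the true-score covariances, so only the own-variance terms attenuate.
True-score variance = [0.91 + 0.91 + 0.74] + 3.06 = 2.56 + 3.06 = 5.62.
Reliability = 5.62 / 6.06 = 0.927.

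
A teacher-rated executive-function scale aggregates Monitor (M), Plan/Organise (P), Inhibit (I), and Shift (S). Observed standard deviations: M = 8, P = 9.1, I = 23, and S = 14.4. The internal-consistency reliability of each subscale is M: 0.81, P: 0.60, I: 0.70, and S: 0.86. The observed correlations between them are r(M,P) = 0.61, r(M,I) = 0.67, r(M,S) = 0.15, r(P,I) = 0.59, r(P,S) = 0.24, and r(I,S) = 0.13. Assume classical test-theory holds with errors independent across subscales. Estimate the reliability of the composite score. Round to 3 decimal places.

Var(M+P+I+S) = 8² + 9.1² + 23² + 14.4² + 2·[8·9.1·0.61 + 8·23·0.67 + 8·14.4·0.15 + 9.1·23·0.59 + 9.1·14.4·0.24 + 23·14.4·0.13] = 883.17 + 765.921 = 1649.09.
With uncorrelated errors the cross-covariances are all true-score covariance, so they carry over unchanged; only the diagonal terms shrink to ρᵢσᵢ².
True-score variance = [8²·0.81 + 9.1²·0.60 + 23²·0.70 + 14.4²·0.86] + 765.921 = 650.156 + 765.921 = 1416.08.
Reliability = 1416.08 / 1649.09 = 0.859.

0.859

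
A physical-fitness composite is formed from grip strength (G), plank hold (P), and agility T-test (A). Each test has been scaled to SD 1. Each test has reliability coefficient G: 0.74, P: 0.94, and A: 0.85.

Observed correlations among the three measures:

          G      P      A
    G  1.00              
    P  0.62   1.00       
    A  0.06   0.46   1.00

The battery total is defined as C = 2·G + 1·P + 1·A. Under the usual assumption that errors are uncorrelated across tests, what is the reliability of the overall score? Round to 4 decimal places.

0.8703

Var(C) = 2² + 1 + 1 + 2·[2·0.62 + 2·0.06 + 0.46] = 6 + 3.64 = 9.64.
With uncorrelated errors the cross-covariances are all true-score covariance, so they carry over unchanged; only the diagonal terms shrink to ρᵢσᵢ².
True-score variance = [2²·0.74 + 0.94 + 0.85] + 3.64 = 4.75 + 3.64 = 8.39.
Reliability = 8.39 / 9.64 = 0.8703.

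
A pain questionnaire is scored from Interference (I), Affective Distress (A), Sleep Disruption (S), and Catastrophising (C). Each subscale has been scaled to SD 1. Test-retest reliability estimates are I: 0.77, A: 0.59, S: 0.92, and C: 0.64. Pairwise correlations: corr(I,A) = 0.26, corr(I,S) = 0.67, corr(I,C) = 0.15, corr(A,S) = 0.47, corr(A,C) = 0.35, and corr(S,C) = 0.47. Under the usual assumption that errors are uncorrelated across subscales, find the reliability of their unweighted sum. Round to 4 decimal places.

Var(I+A+S+C) = 4 + 2·[0.26 + 0.67 + 0.15 + 0.47 + 0.35 + 0.47] = 4 + 4.74 = 8.74.
Under uncorrelated errors the observed covariances equal the true-score covariances, so only the own-variance terms attenuate.
True-score variance = [0.77 + 0.59 + 0.92 + 0.64] + 4.74 = 2.92 + 4.74 = 7.66.
Reliability = 7.66 / 8.74 = 0.8764.

0.8764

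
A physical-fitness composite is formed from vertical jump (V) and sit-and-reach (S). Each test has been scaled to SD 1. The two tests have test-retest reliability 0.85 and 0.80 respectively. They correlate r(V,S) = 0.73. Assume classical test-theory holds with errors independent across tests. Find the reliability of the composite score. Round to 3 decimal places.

0.899

Var(V+S) = 2 + 2·[0.73] = 2 + 1.46 = 3.46.
Under uncorrelated errors the observed covariances equal the true-score covariances, so only the own-variance terms attenuate.
True-score variance = [0.85 + 0.80] + 1.46 = 1.65 + 1.46 = 3.11.
Reliability = 3.11 / 3.46 = 0.899.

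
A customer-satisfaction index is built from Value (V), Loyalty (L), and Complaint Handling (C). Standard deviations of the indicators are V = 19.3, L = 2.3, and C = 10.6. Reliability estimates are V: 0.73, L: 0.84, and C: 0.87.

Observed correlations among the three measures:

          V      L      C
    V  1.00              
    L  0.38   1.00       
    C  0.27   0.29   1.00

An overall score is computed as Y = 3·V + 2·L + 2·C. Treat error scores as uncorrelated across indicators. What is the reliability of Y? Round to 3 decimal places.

0.796

Var(Y) = 3²·19.3² + 2²·2.3² + 2²·10.6² + 2·[6·19.3·2.3·0.38 + 6·19.3·10.6·0.27 + 4·2.3·10.6·0.29] = 3823.01 + 921.819 = 4744.83.
With uncorrelated errors the cross-covariances are all true-score covariance, so they carry over unchanged; only the diagonal terms shrink to ρᵢσᵢ².
True-score variance = [3²·19.3²·0.73 + 2²·2.3²·0.84 + 2²·10.6²·0.87] + 921.819 = 2856.05 + 921.819 = 3777.87.
Reliability = 3777.87 / 4744.83 = 0.796.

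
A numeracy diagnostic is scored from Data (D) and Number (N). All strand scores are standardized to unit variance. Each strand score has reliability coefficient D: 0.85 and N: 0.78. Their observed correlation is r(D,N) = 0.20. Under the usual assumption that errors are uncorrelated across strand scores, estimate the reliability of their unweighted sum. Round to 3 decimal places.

0.846

Var(D+N) = 2 + 2·[0.20] = 2 + 0.4 = 2.4.
Under uncorrelated errors the observed covariances equal the true-score covariances, so only the own-variance terms attenuate.
True-score variance = [0.85 + 0.78] + 0.4 = 1.63 + 0.4 = 2.03.
Reliability = 2.03 / 2.4 = 0.846.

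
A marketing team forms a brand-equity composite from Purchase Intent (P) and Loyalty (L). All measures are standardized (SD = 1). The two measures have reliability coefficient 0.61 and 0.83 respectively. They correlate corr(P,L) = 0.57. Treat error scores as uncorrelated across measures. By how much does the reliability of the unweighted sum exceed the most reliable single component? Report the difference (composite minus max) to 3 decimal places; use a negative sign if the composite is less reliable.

Var(sum) = 2 + 1.14 = 3.14; true-score variance = 1.44 + 1.14 = 2.58; composite reliability = 0.8217.
Max component reliability = 0.8300.
Difference = 0.8217 − 0.8300 = -0.008.

-0.008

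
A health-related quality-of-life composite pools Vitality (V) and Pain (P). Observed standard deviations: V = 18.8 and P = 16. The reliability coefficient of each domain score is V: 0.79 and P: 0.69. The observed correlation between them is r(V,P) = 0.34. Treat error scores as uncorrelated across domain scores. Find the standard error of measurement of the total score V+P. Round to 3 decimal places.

Var(total) = 609.44 + 204.544 = 813.984.
True-score variance = 455.858 + 204.544 = 660.402, so reliability = 0.8113.
Error variance = 813.984 − 660.402 = 153.582; SEM = √153.582 = 12.393.

12.393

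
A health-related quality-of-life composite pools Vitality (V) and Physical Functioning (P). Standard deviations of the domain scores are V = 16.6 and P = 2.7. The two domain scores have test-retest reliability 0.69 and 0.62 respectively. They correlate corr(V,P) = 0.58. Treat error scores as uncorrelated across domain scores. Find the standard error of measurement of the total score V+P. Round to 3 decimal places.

Var(total) = 282.85 + 51.9912 = 334.841.
True-score variance = 194.656 + 51.9912 = 246.647, so reliability = 0.7366.
Error variance = 334.841 − 246.647 = 88.1938; SEM = √88.1938 = 9.391.

9.391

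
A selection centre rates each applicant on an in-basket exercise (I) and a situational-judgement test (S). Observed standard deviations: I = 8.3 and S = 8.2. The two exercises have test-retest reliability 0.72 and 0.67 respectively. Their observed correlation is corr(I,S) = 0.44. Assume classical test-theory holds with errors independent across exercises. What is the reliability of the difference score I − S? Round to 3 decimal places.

0.456

Var(I−S) = 8.3² + 8.2² − 2·8.3·8.2·0.44 = 136.13 − 59.8928 = 76.2372.
Because errors are independent across components, Cov(Tᵢ,Tⱼ) = Cov(Xᵢ,Xⱼ); the off-diagonal part of the true-score variance is the same as above.
True-score variance = [8.3²·0.72 + 8.2²·0.67] − 59.8928 = 94.6516 − 59.8928 = 34.7588.
Reliability = 34.7588 / 76.2372 = 0.456.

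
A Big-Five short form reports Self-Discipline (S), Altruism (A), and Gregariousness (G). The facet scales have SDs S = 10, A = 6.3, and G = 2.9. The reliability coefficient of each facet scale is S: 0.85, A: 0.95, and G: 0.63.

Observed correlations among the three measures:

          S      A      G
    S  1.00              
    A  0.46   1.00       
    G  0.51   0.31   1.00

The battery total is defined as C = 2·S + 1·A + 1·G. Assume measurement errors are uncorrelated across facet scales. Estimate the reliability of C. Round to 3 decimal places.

Var(C) = 2²·10² + 6.3² + 2.9² + 2·[2·10·6.3·0.46 + 2·10·2.9·0.51 + 6.3·2.9·0.31] = 448.1 + 186.407 = 634.507.
Because errors are independent across components, Cov(Tᵢ,Tⱼ) = Cov(Xᵢ,Xⱼ); the off-diagonal part of the true-score variance is the same as above.
True-score variance = [2²·10²·0.85 + 6.3²·0.95 + 2.9²·0.63] + 186.407 = 383.004 + 186.407 = 569.411.
Reliability = 569.411 / 634.507 = 0.897.

0.897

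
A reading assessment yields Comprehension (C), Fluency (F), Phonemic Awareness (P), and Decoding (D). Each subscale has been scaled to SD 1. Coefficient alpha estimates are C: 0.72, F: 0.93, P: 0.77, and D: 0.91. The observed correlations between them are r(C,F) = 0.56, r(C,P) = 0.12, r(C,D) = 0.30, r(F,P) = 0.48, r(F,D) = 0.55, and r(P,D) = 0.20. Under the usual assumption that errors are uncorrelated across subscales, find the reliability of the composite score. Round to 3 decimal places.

Var(C+F+P+D) = 4 + 2·[0.56 + 0.12 + 0.30 + 0.48 + 0.55 + 0.20] = 4 + 4.42 = 8.42.
With uncorrelated errors the cross-covariances are all true-score covariance, so they carry over unchanged; only the diagonal terms shrink to ρᵢσᵢ².
True-score variance = [0.72 + 0.93 + 0.77 + 0.91] + 4.42 = 3.33 + 4.42 = 7.75.
Reliability = 7.75 / 8.42 = 0.920.

0.920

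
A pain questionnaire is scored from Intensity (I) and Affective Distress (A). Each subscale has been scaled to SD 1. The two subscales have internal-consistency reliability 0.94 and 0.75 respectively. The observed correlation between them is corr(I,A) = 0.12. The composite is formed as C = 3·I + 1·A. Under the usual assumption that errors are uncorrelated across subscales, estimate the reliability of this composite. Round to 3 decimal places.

Var(C) = 3² + 1 + 2·[3·0.12] = 10 + 0.72 = 10.72.
Under uncorrelated errors the observed covariances equal the true-score covariances, so only the own-variance terms attenuate.
True-score variance = [3²·0.94 + 0.75] + 0.72 = 9.21 + 0.72 = 9.93.
Reliability = 9.93 / 10.72 = 0.926.

0.926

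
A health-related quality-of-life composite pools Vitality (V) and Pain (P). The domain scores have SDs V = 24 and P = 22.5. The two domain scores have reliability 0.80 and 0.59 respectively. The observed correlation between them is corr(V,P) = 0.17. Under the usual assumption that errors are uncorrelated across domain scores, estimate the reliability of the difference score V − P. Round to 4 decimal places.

Var(V−P) = 24² + 22.5² − 2·24·22.5·0.17 = 1082.25 − 183.6 = 898.65.
Because errors are independent across components, Cov(Tᵢ,Tⱼ) = Cov(Xᵢ,Xⱼ); the off-diagonal part of the true-score variance is the same as above.
True-score variance = [24²·0.80 + 22.5²·0.59] − 183.6 = 759.487 − 183.6 = 575.887.
Reliability = 575.887 / 898.65 = 0.6408.

0.6408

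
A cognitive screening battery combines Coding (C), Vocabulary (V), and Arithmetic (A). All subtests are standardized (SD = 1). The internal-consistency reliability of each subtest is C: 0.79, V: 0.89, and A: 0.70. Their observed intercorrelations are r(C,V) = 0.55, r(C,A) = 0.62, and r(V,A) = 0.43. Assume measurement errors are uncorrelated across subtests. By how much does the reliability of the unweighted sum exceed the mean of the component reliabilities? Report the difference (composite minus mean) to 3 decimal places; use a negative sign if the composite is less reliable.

0.107

Var(sum) = 3 + 3.2 = 6.2; true-score variance = 2.38 + 3.2 = 5.58; composite reliability = 0.9000.
Mean component reliability = 0.7933.
Difference = 0.9000 − 0.7933 = 0.107.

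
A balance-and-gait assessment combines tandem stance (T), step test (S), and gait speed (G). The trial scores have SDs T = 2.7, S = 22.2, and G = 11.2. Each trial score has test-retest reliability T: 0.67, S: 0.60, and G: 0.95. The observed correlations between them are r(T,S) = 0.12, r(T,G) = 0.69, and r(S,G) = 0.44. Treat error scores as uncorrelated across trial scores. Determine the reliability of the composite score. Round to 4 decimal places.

Var(T+S+G) = 2.7² + 22.2² + 11.2² + 2·[2.7·22.2·0.12 + 2.7·11.2·0.69 + 22.2·11.2·0.44] = 625.57 + 274.92 = 900.49.
Because errors are independent across components, Cov(Tᵢ,Tⱼ) = Cov(Xᵢ,Xⱼ); the off-diagonal part of the true-score variance is the same as above.
True-score variance = [2.7²·0.67 + 22.2²·0.60 + 11.2²·0.95] + 274.92 = 419.756 + 274.92 = 694.676.
Reliability = 694.676 / 900.49 = 0.7714.

0.7714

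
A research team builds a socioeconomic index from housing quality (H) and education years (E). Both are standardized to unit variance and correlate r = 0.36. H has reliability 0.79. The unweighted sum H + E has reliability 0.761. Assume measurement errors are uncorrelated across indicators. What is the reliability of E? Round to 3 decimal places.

Var(H+E) = 2 + 2·0.36 = 2.720.
True-score variance = ρ_H + ρ_E + 2·0.36, so 0.761 = (0.79 + ρ_E + 0.72) / 2.720.
ρ_E = 0.761·2.720 − 0.79 − 0.72 = 0.560.

0.560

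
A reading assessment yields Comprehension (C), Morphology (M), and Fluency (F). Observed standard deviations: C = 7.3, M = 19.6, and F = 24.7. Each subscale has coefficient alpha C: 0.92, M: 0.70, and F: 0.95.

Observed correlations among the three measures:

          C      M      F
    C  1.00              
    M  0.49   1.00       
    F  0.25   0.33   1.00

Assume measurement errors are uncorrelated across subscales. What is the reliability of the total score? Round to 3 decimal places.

0.906

Var(C+M+F) = 7.3² + 19.6² + 24.7² + 2·[7.3·19.6·0.49 + 7.3·24.7·0.25 + 19.6·24.7·0.33] = 1047.54 + 549.893 = 1597.43.
Under uncorrelated errors the observed covariances equal the true-score covariances, so only the own-variance terms attenuate.
True-score variance = [7.3²·0.92 + 19.6²·0.70 + 24.7²·0.95] + 549.893 = 897.524 + 549.893 = 1447.42.
Reliability = 1447.42 / 1597.43 = 0.906.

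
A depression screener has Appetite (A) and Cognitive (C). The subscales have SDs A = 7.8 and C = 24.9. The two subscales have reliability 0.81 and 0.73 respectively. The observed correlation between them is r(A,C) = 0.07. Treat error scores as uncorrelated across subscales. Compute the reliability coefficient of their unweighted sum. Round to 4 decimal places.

Var(A+C) = 7.8² + 24.9² + 2·[7.8·24.9·0.07] = 680.85 + 27.1908 = 708.041.
Because errors are independent across components, Cov(Tᵢ,Tⱼ) = Cov(Xᵢ,Xⱼ); the off-diagonal part of the true-score variance is the same as above.
True-score variance = [7.8²·0.81 + 24.9²·0.73] + 27.1908 = 501.888 + 27.1908 = 529.078.
Reliability = 529.078 / 708.041 = 0.7472.

0.7472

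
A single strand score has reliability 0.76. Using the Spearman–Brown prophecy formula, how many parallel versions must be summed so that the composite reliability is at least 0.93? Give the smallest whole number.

k ≥ ρ*(1−ρ₁)/(ρ₁(1−ρ*)) = 0.93·0.24 / (0.76·0.07) = 4.195.
Smallest integer k = 5.

5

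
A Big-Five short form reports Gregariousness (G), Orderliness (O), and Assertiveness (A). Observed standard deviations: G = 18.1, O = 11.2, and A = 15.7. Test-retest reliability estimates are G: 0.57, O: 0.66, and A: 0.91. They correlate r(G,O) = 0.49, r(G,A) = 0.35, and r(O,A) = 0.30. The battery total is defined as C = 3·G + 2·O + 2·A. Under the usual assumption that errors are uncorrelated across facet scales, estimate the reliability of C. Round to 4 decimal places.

0.7892

Var(C) = 3²·18.1² + 2²·11.2² + 2²·15.7² + 2·[6·18.1·11.2·0.49 + 6·18.1·15.7·0.35 + 4·11.2·15.7·0.30] = 4436.21 + 2807.52 = 7243.73.
With uncorrelated errors the cross-covariances are all true-score covariance, so they carry over unchanged; only the diagonal terms shrink to ρᵢσᵢ².
True-score variance = [3²·18.1²·0.57 + 2²·11.2²·0.66 + 2²·15.7²·0.91] + 2807.52 = 2909.02 + 2807.52 = 5716.55.
Reliability = 5716.55 / 7243.73 = 0.7892.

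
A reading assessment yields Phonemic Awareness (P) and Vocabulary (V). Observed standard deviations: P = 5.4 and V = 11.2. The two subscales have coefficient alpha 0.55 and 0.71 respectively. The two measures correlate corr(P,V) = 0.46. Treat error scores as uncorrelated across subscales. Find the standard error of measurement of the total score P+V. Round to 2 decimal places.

Var(total) = 154.6 + 55.6416 = 210.242.
True-score variance = 105.1 + 55.6416 = 160.742, so reliability = 0.7646.
Error variance = 210.242 − 160.742 = 49.4996; SEM = √49.4996 = 7.04.

7.04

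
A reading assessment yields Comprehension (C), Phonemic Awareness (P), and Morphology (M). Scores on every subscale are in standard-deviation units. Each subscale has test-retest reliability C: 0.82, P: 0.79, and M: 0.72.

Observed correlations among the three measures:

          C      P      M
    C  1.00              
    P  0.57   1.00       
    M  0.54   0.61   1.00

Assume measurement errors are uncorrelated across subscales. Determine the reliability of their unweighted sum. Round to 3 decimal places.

Var(C+P+M) = 3 + 2·[0.57 + 0.54 + 0.61] = 3 + 3.44 = 6.44.
Under uncorrelated errors the observed covariances equal the true-score covariances, so only the own-variance terms attenuate.
True-score variance = [0.82 + 0.79 + 0.72] + 3.44 = 2.33 + 3.44 = 5.77.
Reliability = 5.77 / 6.44 = 0.896.

0.896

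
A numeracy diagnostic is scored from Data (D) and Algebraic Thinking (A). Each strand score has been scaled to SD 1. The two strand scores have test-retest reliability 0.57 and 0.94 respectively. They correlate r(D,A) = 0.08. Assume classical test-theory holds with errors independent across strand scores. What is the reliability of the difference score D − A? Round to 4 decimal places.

0.7337

Var(D−A) = 1 + 1 − 2·0.08 = 2 − 0.16 = 1.84.
With uncorrelated errors the cross-covariances are all true-score covariance, so they carry over unchanged; only the diagonal terms shrink to ρᵢσᵢ².
True-score variance = [0.57 + 0.94] − 0.16 = 1.51 − 0.16 = 1.35.
Reliability = 1.35 / 1.84 = 0.7337.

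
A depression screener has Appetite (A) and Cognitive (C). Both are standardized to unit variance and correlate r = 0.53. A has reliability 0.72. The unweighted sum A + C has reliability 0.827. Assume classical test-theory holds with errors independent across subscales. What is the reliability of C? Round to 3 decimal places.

Var(A+C) = 2 + 2·0.53 = 3.060.
True-score variance = ρ_A + ρ_C + 2·0.53, so 0.827 = (0.72 + ρ_C + 1.06) / 3.060.
ρ_C = 0.827·3.060 − 0.72 − 1.06 = 0.751.

0.751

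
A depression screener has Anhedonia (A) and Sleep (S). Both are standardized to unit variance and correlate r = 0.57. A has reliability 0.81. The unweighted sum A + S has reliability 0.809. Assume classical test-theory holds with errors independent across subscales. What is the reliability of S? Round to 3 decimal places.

Var(A+S) = 2 + 2·0.57 = 3.140.
True-score variance = ρ_A + ρ_S + 2·0.57, so 0.809 = (0.81 + ρ_S + 1.14) / 3.140.
ρ_S = 0.809·3.140 − 0.81 − 1.14 = 0.590.

0.590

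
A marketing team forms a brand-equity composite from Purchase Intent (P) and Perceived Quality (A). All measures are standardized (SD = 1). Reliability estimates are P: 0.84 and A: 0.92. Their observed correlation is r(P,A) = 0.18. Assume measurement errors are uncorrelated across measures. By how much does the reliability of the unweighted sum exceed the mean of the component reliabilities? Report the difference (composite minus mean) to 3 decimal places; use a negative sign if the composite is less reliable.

0.018

Var(sum) = 2 + 0.36 = 2.36; true-score variance = 1.76 + 0.36 = 2.12; composite reliability = 0.8983.
Mean component reliability = 0.8800.
Difference = 0.8983 − 0.8800 = 0.018.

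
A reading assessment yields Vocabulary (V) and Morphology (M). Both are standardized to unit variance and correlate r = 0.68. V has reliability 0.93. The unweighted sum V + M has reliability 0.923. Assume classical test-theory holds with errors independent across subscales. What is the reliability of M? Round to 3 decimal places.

0.811

Var(V+M) = 2 + 2·0.68 = 3.360.
True-score variance = ρ_V + ρ_M + 2·0.68, so 0.923 = (0.93 + ρ_M + 1.36) / 3.360.
ρ_M = 0.923·3.360 − 0.93 − 1.36 = 0.811.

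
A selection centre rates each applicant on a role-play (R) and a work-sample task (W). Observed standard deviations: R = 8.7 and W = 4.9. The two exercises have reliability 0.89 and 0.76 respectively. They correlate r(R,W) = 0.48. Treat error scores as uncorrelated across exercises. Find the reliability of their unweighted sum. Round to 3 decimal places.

Var(R+W) = 8.7² + 4.9² + 2·[8.7·4.9·0.48] = 99.7 + 40.9248 = 140.625.
Under uncorrelated errors the observed covariances equal the true-score covariances, so only the own-variance terms attenuate.
True-score variance = [8.7²·0.89 + 4.9²·0.76] + 40.9248 = 85.6117 + 40.9248 = 126.536.
Reliability = 126.536 / 140.625 = 0.900.

0.900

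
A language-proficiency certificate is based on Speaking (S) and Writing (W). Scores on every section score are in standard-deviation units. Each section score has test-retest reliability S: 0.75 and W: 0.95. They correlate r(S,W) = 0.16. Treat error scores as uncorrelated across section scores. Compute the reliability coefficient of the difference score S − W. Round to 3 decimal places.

Var(S−W) = 1 + 1 − 2·0.16 = 2 − 0.32 = 1.68.
Because errors are independent across components, Cov(Tᵢ,Tⱼ) = Cov(Xᵢ,Xⱼ); the off-diagonal part of the true-score variance is the same as above.
True-score variance = [0.75 + 0.95] − 0.32 = 1.7 − 0.32 = 1.38.
Reliability = 1.38 / 1.68 = 0.821.

0.821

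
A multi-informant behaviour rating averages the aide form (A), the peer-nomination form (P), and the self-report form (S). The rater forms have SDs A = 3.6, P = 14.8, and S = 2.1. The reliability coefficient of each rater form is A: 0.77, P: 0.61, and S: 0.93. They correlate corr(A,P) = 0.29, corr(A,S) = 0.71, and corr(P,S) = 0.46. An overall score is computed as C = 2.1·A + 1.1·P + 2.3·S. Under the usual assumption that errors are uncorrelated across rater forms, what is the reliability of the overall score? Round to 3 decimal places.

0.782

Var(C) = 2.1²·3.6² + 1.1²·14.8² + 2.3²·2.1² + 2·[2.31·3.6·14.8·0.29 + 4.83·3.6·2.1·0.71 + 2.53·14.8·2.1·0.46] = 345.521 + 195.577 = 541.098.
With uncorrelated errors the cross-covariances are all true-score covariance, so they carry over unchanged; only the diagonal terms shrink to ρᵢσᵢ².
True-score variance = [2.1²·3.6²·0.77 + 1.1²·14.8²·0.61 + 2.3²·2.1²·0.93] + 195.577 = 227.378 + 195.577 = 422.955.
Reliability = 422.955 / 541.098 = 0.782.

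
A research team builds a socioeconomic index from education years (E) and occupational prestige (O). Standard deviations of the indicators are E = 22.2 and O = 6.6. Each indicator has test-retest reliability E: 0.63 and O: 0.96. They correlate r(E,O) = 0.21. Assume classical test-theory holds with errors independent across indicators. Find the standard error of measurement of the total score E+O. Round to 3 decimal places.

Var(total) = 536.4 + 61.5384 = 597.938.
True-score variance = 352.307 + 61.5384 = 413.845, so reliability = 0.6921.
Error variance = 597.938 − 413.845 = 184.093; SEM = √184.093 = 13.568.

13.568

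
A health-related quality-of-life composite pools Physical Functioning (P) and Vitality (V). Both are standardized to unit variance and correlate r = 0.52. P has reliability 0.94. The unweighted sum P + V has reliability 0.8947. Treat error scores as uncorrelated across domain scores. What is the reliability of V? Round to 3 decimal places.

Var(P+V) = 2 + 2·0.52 = 3.040.
True-score variance = ρ_P + ρ_V + 2·0.52, so 0.8947 = (0.94 + ρ_V + 1.04) / 3.040.
ρ_V = 0.8947·3.040 − 0.94 − 1.04 = 0.740.

0.740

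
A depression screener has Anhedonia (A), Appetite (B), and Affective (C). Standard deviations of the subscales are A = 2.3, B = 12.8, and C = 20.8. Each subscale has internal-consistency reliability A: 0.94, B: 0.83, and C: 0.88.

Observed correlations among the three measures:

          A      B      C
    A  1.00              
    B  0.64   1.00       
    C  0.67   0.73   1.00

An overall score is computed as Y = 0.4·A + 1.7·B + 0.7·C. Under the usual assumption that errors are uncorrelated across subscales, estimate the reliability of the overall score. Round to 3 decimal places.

Var(Y) = 0.4²·2.3² + 1.7²·12.8² + 0.7²·20.8² + 2·[0.68·2.3·12.8·0.64 + 0.28·2.3·20.8·0.67 + 1.19·12.8·20.8·0.73] = 686.338 + 506.14 = 1192.48.
Because errors are independent across components, Cov(Tᵢ,Tⱼ) = Cov(Xᵢ,Xⱼ); the off-diagonal part of the true-score variance is the same as above.
True-score variance = [0.4²·2.3²·0.94 + 1.7²·12.8²·0.83 + 0.7²·20.8²·0.88] + 506.14 = 580.353 + 506.14 = 1086.49.
Reliability = 1086.49 / 1192.48 = 0.911.

0.911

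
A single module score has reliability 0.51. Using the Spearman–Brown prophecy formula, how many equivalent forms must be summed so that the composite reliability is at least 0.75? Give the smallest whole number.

3

k ≥ ρ*(1−ρ₁)/(ρ₁(1−ρ*)) = 0.75·0.49 / (0.51·0.25) = 2.882.
Smallest integer k = 3.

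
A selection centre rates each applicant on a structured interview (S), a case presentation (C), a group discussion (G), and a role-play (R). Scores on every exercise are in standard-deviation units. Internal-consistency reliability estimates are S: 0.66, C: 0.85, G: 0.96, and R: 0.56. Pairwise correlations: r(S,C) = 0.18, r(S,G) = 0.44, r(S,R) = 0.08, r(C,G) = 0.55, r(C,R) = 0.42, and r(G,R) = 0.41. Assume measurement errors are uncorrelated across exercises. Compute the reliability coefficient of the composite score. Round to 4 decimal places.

Var(S+C+G+R) = 4 + 2·[0.18 + 0.44 + 0.08 + 0.55 + 0.42 + 0.41] = 4 + 4.16 = 8.16.
Because errors are independent across components, Cov(Tᵢ,Tⱼ) = Cov(Xᵢ,Xⱼ); the off-diagonal part of the true-score variance is the same as above.
True-score variance = [0.66 + 0.85 + 0.96 + 0.56] + 4.16 = 3.03 + 4.16 = 7.19.
Reliability = 7.19 / 8.16 = 0.8811.

0.8811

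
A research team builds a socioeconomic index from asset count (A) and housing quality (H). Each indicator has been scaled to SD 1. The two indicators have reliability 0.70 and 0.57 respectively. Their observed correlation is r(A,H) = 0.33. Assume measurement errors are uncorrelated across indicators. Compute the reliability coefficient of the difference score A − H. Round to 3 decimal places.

0.455

Var(A−H) = 1 + 1 − 2·0.33 = 2 − 0.66 = 1.34.
Under uncorrelated errors the observed covariances equal the true-score covariances, so only the own-variance terms attenuate.
True-score variance = [0.70 + 0.57] − 0.66 = 1.27 − 0.66 = 0.61.
Reliability = 0.61 / 1.34 = 0.455.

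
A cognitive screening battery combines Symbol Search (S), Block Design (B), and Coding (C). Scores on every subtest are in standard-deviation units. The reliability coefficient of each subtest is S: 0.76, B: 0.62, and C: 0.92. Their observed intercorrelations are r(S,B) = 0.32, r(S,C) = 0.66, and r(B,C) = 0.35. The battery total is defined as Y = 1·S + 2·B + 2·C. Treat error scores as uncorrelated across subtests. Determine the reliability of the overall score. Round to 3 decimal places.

0.868

Var(Y) = 1 + 2² + 2² + 2·[2·0.32 + 2·0.66 + 4·0.35] = 9 + 6.72 = 15.72.
Because errors are independent across components, Cov(Tᵢ,Tⱼ) = Cov(Xᵢ,Xⱼ); the off-diagonal part of the true-score variance is the same as above.
True-score variance = [0.76 + 2²·0.62 + 2²·0.92] + 6.72 = 6.92 + 6.72 = 13.64.
Reliability = 13.64 / 15.72 = 0.868.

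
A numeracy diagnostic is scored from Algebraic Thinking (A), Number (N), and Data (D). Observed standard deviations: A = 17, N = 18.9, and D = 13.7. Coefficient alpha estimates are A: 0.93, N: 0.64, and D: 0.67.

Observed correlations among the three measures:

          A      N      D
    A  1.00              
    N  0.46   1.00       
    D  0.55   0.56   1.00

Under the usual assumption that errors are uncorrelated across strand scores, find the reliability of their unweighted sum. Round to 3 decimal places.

Var(A+N+D) = 17² + 18.9² + 13.7² + 2·[17·18.9·0.46 + 17·13.7·0.55 + 18.9·13.7·0.56] = 833.9 + 841.788 = 1675.69.
With uncorrelated errors the cross-covariances are all true-score covariance, so they carry over unchanged; only the diagonal terms shrink to ρᵢσᵢ².
True-score variance = [17²·0.93 + 18.9²·0.64 + 13.7²·0.67] + 841.788 = 623.137 + 841.788 = 1464.92.
Reliability = 1464.92 / 1675.69 = 0.874.

0.874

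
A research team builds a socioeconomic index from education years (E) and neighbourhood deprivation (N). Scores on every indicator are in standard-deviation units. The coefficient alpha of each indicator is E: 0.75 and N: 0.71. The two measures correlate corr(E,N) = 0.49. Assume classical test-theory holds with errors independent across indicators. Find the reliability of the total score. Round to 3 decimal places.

0.819

Var(E+N) = 2 + 2·[0.49] = 2 + 0.98 = 2.98.
With uncorrelated errors the cross-covariances are all true-score covariance, so they carry over unchanged; only the diagonal terms shrink to ρᵢσᵢ².
True-score variance = [0.75 + 0.71] + 0.98 = 1.46 + 0.98 = 2.44.
Reliability = 2.44 / 2.98 = 0.819.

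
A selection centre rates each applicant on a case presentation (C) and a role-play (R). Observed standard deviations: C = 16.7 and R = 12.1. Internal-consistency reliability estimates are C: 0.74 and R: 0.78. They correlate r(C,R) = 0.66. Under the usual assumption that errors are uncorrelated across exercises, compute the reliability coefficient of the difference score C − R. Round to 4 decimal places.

0.3396

Var(C−R) = 16.7² + 12.1² − 2·16.7·12.1·0.66 = 425.3 − 266.732 = 158.568.
Under uncorrelated errors the observed covariances equal the true-score covariances, so only the own-variance terms attenuate.
True-score variance = [16.7²·0.74 + 12.1²·0.78] − 266.732 = 320.578 − 266.732 = 53.846.
Reliability = 53.846 / 158.568 = 0.3396.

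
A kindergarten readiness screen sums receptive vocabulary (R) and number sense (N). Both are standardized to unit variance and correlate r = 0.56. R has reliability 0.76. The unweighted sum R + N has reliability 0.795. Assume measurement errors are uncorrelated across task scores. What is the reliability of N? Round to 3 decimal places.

Var(R+N) = 2 + 2·0.56 = 3.120.
True-score variance = ρ_R + ρ_N + 2·0.56, so 0.795 = (0.76 + ρ_N + 1.12) / 3.120.
ρ_N = 0.795·3.120 − 0.76 − 1.12 = 0.600.

0.600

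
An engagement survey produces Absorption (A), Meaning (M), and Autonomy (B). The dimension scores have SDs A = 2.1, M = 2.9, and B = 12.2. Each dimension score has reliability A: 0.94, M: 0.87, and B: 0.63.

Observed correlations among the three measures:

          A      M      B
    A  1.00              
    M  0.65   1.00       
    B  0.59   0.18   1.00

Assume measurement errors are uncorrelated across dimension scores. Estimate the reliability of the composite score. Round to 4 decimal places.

0.7345

Var(A+M+B) = 2.1² + 2.9² + 12.2² + 2·[2.1·2.9·0.65 + 2.1·12.2·0.59 + 2.9·12.2·0.18] = 161.66 + 50.8854 = 212.545.
Because errors are independent across components, Cov(Tᵢ,Tⱼ) = Cov(Xᵢ,Xⱼ); the off-diagonal part of the true-score variance is the same as above.
True-score variance = [2.1²·0.94 + 2.9²·0.87 + 12.2²·0.63] + 50.8854 = 105.231 + 50.8854 = 156.117.
Reliability = 156.117 / 212.545 = 0.7345.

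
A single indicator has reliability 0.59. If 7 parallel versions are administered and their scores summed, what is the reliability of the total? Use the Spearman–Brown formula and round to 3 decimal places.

0.910

ρ_k = kρ / (1 + (k−1)ρ) = 7·0.59 / (1 + 6·0.59) = 4.130 / 4.540 = 0.910.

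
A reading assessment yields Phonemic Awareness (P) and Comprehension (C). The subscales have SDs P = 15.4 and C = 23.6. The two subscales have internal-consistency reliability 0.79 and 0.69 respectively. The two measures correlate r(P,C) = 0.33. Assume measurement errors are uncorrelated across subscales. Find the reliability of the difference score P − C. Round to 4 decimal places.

Var(P−C) = 15.4² + 23.6² − 2·15.4·23.6·0.33 = 794.12 − 239.87 = 554.25.
With uncorrelated errors the cross-covariances are all true-score covariance, so they carry over unchanged; only the diagonal terms shrink to ρᵢσᵢ².
True-score variance = [15.4²·0.79 + 23.6²·0.69] − 239.87 = 571.659 − 239.87 = 331.788.
Reliability = 331.788 / 554.25 = 0.5986.

0.5986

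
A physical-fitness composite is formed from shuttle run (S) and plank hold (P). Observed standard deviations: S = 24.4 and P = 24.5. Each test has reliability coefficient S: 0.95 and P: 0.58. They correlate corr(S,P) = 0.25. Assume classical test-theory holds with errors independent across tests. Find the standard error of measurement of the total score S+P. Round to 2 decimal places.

Var(total) = 1195.61 + 298.9 = 1494.51.
True-score variance = 913.737 + 298.9 = 1212.64, so reliability = 0.8114.
Error variance = 1494.51 − 1212.64 = 281.873; SEM = √281.873 = 16.79.

16.79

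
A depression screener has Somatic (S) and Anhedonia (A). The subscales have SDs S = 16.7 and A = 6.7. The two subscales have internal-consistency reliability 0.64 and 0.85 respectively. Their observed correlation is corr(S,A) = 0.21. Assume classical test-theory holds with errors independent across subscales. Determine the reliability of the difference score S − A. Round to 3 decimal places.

0.613

Var(S−A) = 16.7² + 6.7² − 2·16.7·6.7·0.21 = 323.78 − 46.9938 = 276.786.
Under uncorrelated errors the observed covariances equal the true-score covariances, so only the own-variance terms attenuate.
True-score variance = [16.7²·0.64 + 6.7²·0.85] − 46.9938 = 216.646 − 46.9938 = 169.652.
Reliability = 169.652 / 276.786 = 0.613.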